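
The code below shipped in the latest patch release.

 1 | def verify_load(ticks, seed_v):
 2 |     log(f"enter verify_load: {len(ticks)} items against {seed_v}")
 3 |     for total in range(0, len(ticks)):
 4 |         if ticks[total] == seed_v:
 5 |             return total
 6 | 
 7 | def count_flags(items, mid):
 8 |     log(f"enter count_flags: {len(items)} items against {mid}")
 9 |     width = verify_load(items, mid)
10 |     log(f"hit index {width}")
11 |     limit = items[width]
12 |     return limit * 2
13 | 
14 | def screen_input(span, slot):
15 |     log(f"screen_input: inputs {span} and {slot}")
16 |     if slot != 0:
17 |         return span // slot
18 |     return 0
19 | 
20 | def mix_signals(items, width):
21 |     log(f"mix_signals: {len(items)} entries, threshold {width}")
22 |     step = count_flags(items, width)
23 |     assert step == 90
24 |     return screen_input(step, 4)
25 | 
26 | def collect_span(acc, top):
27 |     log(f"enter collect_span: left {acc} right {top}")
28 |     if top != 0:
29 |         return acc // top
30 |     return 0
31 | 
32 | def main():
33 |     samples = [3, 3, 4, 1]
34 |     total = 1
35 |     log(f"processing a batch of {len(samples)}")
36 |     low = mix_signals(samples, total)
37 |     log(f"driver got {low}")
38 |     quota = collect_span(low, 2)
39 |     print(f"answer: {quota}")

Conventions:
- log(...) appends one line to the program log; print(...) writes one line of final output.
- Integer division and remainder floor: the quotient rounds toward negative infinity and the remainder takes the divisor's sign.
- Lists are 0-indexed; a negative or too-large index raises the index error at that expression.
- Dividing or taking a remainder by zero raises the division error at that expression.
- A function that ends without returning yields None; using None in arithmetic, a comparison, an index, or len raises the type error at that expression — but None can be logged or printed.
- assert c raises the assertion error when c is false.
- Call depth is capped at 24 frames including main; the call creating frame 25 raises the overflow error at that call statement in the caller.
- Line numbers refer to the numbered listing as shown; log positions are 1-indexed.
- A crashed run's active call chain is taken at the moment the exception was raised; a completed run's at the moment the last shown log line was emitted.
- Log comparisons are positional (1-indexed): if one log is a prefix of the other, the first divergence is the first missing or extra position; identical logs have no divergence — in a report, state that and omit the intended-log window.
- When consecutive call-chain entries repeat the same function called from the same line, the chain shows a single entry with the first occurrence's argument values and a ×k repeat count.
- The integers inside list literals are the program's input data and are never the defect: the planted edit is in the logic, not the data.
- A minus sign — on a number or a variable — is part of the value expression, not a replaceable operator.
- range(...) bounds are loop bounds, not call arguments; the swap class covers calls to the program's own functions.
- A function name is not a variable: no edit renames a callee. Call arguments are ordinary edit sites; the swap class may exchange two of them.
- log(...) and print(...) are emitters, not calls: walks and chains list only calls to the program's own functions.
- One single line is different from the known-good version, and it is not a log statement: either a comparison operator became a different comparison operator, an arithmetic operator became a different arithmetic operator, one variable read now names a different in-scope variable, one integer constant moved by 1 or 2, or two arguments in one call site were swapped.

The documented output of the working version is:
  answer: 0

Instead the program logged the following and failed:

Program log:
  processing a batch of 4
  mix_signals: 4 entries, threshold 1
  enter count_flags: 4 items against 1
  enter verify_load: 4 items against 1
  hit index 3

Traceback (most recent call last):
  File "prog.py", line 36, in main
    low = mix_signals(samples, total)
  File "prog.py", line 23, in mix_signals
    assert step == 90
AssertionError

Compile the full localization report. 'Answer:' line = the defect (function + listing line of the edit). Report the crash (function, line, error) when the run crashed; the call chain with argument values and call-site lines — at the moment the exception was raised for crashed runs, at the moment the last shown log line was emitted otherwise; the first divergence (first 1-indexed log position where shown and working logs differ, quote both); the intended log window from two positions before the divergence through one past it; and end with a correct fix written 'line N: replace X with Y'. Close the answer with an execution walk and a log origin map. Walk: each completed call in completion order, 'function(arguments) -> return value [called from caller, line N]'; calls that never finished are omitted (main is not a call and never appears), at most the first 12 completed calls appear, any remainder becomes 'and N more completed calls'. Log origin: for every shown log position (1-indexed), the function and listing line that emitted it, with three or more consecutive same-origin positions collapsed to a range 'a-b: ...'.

Answer: the defect is in mix_signals at line 23.
Core observation: The shown log is a 5-line prefix of the intended one, whose next entry is 'screen_input: inputs 2 and 4'.
Crash: mix_signals, line 23, AssertionError.
Call chain: main -> mix_signals([3, 3, 4, 1], 1) (called at line 36).
First divergence: position 6 (shown log ended at 5 lines; the working version continues: 'screen_input: inputs 2 and 4').
Intended log window:
  4: enter verify_load: 4 items against 1
  5: hit index 3
  6: screen_input: inputs 2 and 4
  7: driver got 0
Execution walk:
  verify_load([3, 3, 4, 1], 1) -> 3  [called from count_flags, line 9]
  count_flags([3, 3, 4, 1], 1) -> 2  [called from mix_signals, line 22]
Log origin:
  1: from main, line 35
  2: from mix_signals, line 21
  3: from count_flags, line 8
  4: from verify_load, line 2
  5: from count_flags, line 10
A correct fix: line 23: replace `==` with `<=`.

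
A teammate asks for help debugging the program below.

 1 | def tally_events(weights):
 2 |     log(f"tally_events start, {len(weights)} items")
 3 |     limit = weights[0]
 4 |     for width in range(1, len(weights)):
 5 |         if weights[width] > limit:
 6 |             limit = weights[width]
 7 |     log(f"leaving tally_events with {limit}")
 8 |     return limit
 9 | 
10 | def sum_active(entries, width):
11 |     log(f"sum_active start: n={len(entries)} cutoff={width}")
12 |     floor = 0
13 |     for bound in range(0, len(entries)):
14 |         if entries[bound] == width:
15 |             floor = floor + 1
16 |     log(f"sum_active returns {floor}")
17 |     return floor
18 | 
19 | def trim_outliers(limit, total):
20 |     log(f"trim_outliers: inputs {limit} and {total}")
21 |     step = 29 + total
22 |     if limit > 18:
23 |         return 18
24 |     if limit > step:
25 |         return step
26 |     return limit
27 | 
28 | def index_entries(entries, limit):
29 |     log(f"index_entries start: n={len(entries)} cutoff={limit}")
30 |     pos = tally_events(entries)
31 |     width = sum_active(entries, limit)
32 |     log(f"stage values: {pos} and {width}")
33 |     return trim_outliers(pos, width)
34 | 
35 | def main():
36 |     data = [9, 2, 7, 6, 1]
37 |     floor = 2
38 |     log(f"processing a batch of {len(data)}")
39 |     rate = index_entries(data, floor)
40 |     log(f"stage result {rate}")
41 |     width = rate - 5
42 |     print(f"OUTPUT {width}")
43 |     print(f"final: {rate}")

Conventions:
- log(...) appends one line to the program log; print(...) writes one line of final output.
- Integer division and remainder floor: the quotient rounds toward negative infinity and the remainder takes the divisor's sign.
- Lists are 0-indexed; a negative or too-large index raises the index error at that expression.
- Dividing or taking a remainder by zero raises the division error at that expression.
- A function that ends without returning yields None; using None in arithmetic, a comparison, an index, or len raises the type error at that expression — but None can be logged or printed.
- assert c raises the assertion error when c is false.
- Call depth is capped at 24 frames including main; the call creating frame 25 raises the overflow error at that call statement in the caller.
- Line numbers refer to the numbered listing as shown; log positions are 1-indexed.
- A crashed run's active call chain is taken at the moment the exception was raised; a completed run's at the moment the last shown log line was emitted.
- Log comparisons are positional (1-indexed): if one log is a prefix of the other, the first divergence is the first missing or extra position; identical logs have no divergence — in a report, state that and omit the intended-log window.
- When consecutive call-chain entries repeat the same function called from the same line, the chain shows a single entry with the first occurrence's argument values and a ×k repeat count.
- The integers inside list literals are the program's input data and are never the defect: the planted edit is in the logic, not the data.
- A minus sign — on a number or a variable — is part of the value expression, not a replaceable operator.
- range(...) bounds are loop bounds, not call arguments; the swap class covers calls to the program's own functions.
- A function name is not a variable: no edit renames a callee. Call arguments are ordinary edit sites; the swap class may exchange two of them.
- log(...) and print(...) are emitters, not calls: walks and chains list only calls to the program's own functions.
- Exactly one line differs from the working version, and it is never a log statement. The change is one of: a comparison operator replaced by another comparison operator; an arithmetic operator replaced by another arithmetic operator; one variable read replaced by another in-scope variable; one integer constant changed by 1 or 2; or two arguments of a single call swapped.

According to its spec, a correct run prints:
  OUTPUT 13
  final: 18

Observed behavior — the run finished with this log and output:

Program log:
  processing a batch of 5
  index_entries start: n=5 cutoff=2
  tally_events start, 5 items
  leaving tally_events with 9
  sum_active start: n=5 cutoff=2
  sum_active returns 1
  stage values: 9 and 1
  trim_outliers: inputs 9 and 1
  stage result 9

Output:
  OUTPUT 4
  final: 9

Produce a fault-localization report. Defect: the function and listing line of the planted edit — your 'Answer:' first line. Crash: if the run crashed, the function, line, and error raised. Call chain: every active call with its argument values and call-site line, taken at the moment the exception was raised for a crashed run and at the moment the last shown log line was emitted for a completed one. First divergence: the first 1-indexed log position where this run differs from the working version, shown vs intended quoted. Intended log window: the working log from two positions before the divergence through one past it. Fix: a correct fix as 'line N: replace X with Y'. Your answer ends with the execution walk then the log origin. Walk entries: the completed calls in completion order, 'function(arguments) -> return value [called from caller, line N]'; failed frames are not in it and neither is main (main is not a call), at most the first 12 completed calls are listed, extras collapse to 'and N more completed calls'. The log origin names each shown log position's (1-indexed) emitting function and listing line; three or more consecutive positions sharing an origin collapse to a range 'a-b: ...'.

Answer: the defect is in trim_outliers at line 22.
Core observation: Position 9 is the first bad log line: 'stage result 9' should read 'stage result 18'.
Call chain: main.
First divergence: at position 9 the run shows 'stage result 9' where the working version logs 'stage result 18'.
Intended log window:
  7: stage values: 9 and 1
  8: trim_outliers: inputs 9 and 1
  9: stage result 18
Execution walk:
  tally_events([9, 2, 7, 6, 1]) -> 9  [called from index_entries, line 30]
  sum_active([9, 2, 7, 6, 1], 2) -> 1  [called from index_entries, line 31]
  trim_outliers(9, 1) -> 9  [called from index_entries, line 33]
  index_entries([9, 2, 7, 6, 1], 2) -> 9  [called from main, line 39]
Origin of each log line:
  1: from main, line 38
  2: from index_entries, line 29
  3: from tally_events, line 2
  4: from tally_events, line 7
  5: from sum_active, line 11
  6: from sum_active, line 16
  7: from index_entries, line 32
  8: from trim_outliers, line 20
  9: from main, line 40
A correct fix: line 22: replace `>` with `<`.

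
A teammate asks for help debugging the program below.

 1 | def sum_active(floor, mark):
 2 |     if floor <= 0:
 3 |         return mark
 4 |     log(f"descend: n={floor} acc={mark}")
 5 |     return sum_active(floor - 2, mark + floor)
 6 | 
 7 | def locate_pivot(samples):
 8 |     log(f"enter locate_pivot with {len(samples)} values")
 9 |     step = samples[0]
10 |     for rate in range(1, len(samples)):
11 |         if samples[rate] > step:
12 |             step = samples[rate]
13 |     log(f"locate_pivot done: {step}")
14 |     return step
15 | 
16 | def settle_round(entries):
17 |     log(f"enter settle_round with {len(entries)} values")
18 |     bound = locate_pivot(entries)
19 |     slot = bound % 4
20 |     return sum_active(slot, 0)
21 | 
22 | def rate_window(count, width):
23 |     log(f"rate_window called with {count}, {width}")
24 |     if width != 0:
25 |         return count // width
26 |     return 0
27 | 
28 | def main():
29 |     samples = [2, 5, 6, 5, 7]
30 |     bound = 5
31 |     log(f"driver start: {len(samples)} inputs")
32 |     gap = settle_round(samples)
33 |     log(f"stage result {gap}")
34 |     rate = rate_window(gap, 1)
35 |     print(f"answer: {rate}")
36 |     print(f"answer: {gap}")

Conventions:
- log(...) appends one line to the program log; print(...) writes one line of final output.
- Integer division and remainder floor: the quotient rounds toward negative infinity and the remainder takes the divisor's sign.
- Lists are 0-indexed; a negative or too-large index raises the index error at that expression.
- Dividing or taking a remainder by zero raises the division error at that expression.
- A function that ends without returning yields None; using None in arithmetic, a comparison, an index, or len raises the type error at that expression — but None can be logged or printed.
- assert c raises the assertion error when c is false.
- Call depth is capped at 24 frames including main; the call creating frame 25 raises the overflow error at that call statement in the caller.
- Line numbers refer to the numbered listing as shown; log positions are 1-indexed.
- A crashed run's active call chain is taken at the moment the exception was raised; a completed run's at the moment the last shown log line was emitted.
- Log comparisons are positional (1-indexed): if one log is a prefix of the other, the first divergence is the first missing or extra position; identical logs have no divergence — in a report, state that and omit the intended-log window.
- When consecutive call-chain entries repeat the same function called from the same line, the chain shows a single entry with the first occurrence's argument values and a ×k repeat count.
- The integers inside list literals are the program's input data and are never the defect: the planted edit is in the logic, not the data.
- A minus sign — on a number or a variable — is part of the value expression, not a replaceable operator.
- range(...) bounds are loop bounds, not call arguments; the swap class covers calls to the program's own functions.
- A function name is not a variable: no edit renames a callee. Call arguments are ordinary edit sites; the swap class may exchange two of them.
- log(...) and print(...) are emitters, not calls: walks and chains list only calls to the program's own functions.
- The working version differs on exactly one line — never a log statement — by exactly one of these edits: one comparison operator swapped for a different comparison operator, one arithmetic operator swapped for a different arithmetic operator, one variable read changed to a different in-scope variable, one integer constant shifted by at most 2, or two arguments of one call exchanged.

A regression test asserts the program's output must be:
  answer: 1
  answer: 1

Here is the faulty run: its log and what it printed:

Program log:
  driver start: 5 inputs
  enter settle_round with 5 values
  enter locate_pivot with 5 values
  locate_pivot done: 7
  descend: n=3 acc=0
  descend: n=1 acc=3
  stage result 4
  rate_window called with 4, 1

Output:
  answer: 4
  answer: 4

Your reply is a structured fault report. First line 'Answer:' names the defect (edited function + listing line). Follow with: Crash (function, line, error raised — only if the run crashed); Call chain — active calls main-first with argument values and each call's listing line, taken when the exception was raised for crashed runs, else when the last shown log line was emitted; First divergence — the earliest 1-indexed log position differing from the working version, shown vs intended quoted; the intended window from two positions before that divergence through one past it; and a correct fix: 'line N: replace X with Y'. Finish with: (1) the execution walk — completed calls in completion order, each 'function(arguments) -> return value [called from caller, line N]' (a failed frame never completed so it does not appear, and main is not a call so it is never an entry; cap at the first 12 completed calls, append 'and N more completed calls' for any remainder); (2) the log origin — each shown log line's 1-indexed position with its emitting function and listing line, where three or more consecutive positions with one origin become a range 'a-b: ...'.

Answer: the defect is in settle_round at line 19.
Core observation: At log position 5 the runs split — shown 'descend: n=3 acc=0', but the working version logs 'descend: n=1 acc=0'.
Call chain: main -> rate_window(4, 1) (called at line 34).
First divergence: position 5 — shown 'descend: n=3 acc=0', intended 'descend: n=1 acc=0'.
Intended log window:
  3: enter locate_pivot with 5 values
  4: locate_pivot done: 7
  5: descend: n=1 acc=0
  6: stage result 1
Execution walk:
  locate_pivot([2, 5, 6, 5, 7]) -> 7  [called from settle_round, line 18]
  sum_active(-1, 4) -> 4  [called from sum_active, line 5]
  sum_active(1, 3) -> 4  [called from sum_active, line 5]
  sum_active(3, 0) -> 4  [called from settle_round, line 20]
  settle_round([2, 5, 6, 5, 7]) -> 4  [called from main, line 32]
  rate_window(4, 1) -> 4  [called from main, line 34]
Origin of each log line:
  1: emitted by main (line 31)
  2: emitted by settle_round (line 17)
  3: emitted by locate_pivot (line 8)
  4: emitted by locate_pivot (line 13)
  5: emitted by sum_active (line 4)
  6: emitted by sum_active (line 4)
  7: emitted by main (line 33)
  8: emitted by rate_window (line 23)
A correct fix: line 19: replace `4` with `6`.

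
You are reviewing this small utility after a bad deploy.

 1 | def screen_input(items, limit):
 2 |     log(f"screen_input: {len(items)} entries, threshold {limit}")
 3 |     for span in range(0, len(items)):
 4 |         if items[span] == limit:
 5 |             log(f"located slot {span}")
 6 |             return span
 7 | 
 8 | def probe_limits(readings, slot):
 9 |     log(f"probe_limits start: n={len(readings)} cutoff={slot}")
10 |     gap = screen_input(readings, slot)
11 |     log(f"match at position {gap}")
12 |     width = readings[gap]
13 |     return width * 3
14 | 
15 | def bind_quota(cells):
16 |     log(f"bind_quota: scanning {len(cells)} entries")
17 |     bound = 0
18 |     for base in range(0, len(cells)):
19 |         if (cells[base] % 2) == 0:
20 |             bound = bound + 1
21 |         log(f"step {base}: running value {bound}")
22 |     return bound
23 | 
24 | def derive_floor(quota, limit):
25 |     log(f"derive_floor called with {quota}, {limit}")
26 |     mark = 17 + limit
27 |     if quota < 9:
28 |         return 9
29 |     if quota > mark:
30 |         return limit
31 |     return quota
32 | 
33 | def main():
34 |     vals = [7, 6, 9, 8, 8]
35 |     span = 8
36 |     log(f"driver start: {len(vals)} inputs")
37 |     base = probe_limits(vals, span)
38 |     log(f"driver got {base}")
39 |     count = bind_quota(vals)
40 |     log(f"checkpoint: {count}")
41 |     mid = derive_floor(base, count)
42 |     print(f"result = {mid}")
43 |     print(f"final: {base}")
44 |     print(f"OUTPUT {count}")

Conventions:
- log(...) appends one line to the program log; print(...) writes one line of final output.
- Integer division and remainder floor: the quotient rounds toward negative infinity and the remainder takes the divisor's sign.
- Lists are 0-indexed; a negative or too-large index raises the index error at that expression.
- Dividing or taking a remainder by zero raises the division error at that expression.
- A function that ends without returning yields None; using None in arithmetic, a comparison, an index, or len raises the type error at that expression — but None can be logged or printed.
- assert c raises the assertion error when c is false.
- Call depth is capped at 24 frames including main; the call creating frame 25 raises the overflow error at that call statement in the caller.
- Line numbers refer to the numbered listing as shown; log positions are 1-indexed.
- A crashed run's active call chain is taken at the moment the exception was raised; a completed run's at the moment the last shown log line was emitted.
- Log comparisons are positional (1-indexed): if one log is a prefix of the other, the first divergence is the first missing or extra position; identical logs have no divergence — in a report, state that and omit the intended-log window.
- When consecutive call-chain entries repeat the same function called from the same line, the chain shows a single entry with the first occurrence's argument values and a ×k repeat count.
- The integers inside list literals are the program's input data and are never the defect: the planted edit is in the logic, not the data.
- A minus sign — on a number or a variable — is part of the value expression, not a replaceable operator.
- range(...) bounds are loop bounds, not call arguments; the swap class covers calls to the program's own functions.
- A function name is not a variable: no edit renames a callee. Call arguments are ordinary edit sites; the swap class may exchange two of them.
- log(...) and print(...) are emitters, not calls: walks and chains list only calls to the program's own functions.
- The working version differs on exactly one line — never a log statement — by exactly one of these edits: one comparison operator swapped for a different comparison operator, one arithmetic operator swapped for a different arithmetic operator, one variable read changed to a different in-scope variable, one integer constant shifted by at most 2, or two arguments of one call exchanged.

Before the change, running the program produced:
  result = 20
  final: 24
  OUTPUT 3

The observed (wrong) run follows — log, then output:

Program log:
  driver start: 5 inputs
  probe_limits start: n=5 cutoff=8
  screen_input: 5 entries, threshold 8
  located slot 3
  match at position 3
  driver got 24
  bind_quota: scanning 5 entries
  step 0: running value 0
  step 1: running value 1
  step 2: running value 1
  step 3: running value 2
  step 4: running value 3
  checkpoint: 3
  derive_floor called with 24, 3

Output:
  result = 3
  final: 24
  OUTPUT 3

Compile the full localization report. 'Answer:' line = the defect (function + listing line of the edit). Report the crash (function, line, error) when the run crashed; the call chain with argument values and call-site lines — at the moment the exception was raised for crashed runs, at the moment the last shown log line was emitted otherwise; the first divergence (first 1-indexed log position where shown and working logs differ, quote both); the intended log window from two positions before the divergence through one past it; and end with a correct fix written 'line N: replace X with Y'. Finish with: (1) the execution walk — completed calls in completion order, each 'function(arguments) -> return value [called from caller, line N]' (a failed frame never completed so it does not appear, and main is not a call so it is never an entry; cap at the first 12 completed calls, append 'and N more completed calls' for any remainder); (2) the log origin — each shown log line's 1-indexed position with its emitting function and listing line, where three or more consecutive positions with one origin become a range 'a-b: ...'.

Answer: the defect is in derive_floor at line 30.
The tell: Nothing in the log betrays the bug — only the output does.
Call chain: main -> derive_floor(24, 3) (called at line 41).
First divergence: none (the log streams are identical).
Execution walk:
  screen_input([7, 6, 9, 8, 8], 8) -> 3  [called from probe_limits, line 10]
  probe_limits([7, 6, 9, 8, 8], 8) -> 24  [called from main, line 37]
  bind_quota([7, 6, 9, 8, 8]) -> 3  [called from main, line 39]
  derive_floor(24, 3) -> 3  [called from main, line 41]
Log origin:
  1: emitted by main (line 36)
  2: emitted by probe_limits (line 9)
  3: emitted by screen_input (line 2)
  4: emitted by screen_input (line 5)
  5: emitted by probe_limits (line 11)
  6: emitted by main (line 38)
  7: emitted by bind_quota (line 16)
  8-12: emitted by bind_quota (line 21)
  13: emitted by main (line 40)
  14: emitted by derive_floor (line 25)
A correct fix: line 30: replace `limit` with `mark`.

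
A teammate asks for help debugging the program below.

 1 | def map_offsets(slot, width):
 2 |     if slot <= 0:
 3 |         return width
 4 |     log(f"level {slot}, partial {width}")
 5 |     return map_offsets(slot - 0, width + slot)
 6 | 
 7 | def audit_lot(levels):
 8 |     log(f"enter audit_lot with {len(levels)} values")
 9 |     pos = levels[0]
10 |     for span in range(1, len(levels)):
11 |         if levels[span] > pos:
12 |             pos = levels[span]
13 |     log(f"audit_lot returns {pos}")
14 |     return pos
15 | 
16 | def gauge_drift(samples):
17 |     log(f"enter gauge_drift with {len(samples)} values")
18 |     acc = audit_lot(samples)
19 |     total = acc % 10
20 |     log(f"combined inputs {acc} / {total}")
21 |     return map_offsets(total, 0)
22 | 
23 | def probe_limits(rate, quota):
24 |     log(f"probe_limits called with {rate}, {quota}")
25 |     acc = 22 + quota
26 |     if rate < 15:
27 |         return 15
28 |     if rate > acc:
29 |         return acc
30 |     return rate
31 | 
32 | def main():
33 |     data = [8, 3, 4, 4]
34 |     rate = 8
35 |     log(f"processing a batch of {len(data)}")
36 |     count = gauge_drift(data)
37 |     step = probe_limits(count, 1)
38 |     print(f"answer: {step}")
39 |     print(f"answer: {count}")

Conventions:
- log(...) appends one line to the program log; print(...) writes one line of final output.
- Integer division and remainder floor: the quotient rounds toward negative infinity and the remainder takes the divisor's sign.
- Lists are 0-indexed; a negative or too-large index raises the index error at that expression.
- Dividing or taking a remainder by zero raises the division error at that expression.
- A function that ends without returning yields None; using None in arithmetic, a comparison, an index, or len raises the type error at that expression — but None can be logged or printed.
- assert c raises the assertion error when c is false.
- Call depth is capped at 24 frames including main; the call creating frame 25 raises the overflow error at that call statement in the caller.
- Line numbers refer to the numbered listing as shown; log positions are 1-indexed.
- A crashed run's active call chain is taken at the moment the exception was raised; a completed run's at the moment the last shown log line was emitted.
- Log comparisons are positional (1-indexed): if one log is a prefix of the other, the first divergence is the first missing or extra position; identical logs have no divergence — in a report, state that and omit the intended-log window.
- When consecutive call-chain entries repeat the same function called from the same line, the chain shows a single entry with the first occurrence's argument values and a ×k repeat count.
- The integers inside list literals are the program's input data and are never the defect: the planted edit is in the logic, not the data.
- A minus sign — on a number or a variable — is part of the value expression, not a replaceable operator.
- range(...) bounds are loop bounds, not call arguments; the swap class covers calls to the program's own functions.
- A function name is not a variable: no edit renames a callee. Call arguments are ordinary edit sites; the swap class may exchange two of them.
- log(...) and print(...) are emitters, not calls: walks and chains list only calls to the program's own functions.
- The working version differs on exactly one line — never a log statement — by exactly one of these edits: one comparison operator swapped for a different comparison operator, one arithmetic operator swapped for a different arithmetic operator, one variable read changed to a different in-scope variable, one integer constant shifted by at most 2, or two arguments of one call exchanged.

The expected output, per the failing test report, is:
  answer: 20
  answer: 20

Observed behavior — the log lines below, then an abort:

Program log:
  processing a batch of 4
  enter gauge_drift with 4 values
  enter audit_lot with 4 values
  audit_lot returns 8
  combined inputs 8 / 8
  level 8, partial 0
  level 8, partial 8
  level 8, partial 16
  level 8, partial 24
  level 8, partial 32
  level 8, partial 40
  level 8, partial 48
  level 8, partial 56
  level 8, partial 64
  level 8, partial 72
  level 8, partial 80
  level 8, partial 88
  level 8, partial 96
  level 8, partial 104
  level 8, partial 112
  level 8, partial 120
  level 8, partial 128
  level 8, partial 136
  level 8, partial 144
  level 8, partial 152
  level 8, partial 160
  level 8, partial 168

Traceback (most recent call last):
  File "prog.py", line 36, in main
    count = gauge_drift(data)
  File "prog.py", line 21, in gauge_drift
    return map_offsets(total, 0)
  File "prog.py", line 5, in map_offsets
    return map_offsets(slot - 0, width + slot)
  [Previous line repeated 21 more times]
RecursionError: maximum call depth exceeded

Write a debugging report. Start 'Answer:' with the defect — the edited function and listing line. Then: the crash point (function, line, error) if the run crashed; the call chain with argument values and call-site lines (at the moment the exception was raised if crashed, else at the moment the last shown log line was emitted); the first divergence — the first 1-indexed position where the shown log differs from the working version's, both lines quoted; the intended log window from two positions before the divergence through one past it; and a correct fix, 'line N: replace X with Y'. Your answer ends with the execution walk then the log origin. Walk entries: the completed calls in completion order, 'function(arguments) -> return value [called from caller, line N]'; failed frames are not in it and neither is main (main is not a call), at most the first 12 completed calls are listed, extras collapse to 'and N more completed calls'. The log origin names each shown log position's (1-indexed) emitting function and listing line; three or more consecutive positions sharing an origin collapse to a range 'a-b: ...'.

Answer: the defect is in map_offsets at line 5.
Key observation: The log first diverges at position 7: the faulty run prints 'level 8, partial 8' where the working version prints 'level 6, partial 8'.
Crash: map_offsets, line 5, RecursionError.
Call chain: main -> gauge_drift([8, 3, 4, 4]) (called at line 36) -> map_offsets(8, 0) (called at line 21) -> map_offsets(8, 8) (called at line 5) ×21.
First divergence: position 7; shown 'level 8, partial 8' vs intended 'level 6, partial 8'.
Intended log window:
  5: combined inputs 8 / 8
  6: level 8, partial 0
  7: level 6, partial 8
  8: level 4, partial 14
Execution walk:
  audit_lot([8, 3, 4, 4]) -> 8  [called from gauge_drift, line 18]
Origin of each log line:
  1: logged in main at line 35
  2: logged in gauge_drift at line 17
  3: logged in audit_lot at line 8
  4: logged in audit_lot at line 13
  5: logged in gauge_drift at line 20
  6-27: logged in map_offsets at line 4
A correct fix: line 5: replace `0` with `2`.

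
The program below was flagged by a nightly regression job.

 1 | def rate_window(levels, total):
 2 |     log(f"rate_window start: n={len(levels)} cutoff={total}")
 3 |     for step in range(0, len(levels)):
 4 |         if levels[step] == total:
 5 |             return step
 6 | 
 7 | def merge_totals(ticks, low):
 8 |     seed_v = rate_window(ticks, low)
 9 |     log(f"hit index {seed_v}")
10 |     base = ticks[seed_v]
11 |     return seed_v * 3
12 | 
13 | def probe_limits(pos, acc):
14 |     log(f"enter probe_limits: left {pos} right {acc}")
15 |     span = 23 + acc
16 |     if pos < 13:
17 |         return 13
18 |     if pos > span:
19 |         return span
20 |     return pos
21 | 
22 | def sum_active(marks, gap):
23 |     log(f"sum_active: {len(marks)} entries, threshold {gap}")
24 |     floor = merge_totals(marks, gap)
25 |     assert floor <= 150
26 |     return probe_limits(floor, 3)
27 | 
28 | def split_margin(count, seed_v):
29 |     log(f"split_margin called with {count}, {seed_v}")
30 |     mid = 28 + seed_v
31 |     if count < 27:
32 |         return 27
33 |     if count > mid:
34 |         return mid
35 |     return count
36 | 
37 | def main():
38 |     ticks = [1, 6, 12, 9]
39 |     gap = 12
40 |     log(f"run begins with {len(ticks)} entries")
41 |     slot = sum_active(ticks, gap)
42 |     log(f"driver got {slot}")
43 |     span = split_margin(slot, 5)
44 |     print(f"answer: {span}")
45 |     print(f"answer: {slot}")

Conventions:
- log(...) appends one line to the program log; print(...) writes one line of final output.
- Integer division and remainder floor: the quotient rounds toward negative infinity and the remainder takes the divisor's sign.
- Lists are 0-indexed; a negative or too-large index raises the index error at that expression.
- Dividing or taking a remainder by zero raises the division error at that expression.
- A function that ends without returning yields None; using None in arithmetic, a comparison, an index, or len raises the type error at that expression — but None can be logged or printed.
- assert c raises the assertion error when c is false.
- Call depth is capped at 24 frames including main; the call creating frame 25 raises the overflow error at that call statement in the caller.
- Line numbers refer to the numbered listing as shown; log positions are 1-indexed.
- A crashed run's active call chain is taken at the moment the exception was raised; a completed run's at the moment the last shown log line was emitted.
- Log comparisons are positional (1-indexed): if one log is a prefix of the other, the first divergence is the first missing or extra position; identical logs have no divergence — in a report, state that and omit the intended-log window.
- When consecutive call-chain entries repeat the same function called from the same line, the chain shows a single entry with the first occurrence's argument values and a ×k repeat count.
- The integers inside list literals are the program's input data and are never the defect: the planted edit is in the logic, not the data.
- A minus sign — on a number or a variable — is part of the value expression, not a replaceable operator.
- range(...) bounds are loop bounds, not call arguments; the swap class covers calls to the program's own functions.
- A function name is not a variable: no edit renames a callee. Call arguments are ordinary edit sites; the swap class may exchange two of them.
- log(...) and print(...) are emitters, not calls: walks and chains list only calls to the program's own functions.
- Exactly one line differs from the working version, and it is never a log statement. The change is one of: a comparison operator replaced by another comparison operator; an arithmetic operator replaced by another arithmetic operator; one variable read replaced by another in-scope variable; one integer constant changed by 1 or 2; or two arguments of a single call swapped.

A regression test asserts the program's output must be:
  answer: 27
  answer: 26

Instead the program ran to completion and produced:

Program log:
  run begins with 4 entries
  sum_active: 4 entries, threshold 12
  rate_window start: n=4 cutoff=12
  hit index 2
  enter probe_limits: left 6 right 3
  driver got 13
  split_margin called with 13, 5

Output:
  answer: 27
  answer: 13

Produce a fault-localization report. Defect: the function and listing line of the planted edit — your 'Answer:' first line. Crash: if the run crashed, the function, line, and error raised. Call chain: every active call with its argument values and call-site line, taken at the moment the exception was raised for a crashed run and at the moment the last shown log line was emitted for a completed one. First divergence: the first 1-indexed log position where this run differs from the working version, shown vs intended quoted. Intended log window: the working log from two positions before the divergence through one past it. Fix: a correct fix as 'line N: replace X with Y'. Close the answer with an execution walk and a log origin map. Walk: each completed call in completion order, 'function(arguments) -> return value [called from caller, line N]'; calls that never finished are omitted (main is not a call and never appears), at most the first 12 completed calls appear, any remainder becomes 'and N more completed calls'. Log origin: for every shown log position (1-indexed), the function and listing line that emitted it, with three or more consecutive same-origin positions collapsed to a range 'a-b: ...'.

Answer: the defect is in merge_totals at line 11.
Key fact: Log line 5 is where behavior first shows: 'enter probe_limits: left 6 right 3' appears instead of 'enter probe_limits: left 36 right 3'.
Call chain: main -> split_margin(13, 5) (called at line 43).
First divergence: at position 5 the run shows 'enter probe_limits: left 6 right 3' where the working version logs 'enter probe_limits: left 36 right 3'.
Intended log window:
  3: rate_window start: n=4 cutoff=12
  4: hit index 2
  5: enter probe_limits: left 36 right 3
  6: driver got 26
Execution walk:
  rate_window([1, 6, 12, 9], 12) -> 2  [called from merge_totals, line 8]
  merge_totals([1, 6, 12, 9], 12) -> 6  [called from sum_active, line 24]
  probe_limits(6, 3) -> 13  [called from sum_active, line 26]
  sum_active([1, 6, 12, 9], 12) -> 13  [called from main, line 41]
  split_margin(13, 5) -> 27  [called from main, line 43]
Log line origins:
  1: emitted by main (line 40)
  2: emitted by sum_active (line 23)
  3: emitted by rate_window (line 2)
  4: emitted by merge_totals (line 9)
  5: emitted by probe_limits (line 14)
  6: emitted by main (line 42)
  7: emitted by split_margin (line 29)
A correct fix: line 11: replace `seed_v` with `base`.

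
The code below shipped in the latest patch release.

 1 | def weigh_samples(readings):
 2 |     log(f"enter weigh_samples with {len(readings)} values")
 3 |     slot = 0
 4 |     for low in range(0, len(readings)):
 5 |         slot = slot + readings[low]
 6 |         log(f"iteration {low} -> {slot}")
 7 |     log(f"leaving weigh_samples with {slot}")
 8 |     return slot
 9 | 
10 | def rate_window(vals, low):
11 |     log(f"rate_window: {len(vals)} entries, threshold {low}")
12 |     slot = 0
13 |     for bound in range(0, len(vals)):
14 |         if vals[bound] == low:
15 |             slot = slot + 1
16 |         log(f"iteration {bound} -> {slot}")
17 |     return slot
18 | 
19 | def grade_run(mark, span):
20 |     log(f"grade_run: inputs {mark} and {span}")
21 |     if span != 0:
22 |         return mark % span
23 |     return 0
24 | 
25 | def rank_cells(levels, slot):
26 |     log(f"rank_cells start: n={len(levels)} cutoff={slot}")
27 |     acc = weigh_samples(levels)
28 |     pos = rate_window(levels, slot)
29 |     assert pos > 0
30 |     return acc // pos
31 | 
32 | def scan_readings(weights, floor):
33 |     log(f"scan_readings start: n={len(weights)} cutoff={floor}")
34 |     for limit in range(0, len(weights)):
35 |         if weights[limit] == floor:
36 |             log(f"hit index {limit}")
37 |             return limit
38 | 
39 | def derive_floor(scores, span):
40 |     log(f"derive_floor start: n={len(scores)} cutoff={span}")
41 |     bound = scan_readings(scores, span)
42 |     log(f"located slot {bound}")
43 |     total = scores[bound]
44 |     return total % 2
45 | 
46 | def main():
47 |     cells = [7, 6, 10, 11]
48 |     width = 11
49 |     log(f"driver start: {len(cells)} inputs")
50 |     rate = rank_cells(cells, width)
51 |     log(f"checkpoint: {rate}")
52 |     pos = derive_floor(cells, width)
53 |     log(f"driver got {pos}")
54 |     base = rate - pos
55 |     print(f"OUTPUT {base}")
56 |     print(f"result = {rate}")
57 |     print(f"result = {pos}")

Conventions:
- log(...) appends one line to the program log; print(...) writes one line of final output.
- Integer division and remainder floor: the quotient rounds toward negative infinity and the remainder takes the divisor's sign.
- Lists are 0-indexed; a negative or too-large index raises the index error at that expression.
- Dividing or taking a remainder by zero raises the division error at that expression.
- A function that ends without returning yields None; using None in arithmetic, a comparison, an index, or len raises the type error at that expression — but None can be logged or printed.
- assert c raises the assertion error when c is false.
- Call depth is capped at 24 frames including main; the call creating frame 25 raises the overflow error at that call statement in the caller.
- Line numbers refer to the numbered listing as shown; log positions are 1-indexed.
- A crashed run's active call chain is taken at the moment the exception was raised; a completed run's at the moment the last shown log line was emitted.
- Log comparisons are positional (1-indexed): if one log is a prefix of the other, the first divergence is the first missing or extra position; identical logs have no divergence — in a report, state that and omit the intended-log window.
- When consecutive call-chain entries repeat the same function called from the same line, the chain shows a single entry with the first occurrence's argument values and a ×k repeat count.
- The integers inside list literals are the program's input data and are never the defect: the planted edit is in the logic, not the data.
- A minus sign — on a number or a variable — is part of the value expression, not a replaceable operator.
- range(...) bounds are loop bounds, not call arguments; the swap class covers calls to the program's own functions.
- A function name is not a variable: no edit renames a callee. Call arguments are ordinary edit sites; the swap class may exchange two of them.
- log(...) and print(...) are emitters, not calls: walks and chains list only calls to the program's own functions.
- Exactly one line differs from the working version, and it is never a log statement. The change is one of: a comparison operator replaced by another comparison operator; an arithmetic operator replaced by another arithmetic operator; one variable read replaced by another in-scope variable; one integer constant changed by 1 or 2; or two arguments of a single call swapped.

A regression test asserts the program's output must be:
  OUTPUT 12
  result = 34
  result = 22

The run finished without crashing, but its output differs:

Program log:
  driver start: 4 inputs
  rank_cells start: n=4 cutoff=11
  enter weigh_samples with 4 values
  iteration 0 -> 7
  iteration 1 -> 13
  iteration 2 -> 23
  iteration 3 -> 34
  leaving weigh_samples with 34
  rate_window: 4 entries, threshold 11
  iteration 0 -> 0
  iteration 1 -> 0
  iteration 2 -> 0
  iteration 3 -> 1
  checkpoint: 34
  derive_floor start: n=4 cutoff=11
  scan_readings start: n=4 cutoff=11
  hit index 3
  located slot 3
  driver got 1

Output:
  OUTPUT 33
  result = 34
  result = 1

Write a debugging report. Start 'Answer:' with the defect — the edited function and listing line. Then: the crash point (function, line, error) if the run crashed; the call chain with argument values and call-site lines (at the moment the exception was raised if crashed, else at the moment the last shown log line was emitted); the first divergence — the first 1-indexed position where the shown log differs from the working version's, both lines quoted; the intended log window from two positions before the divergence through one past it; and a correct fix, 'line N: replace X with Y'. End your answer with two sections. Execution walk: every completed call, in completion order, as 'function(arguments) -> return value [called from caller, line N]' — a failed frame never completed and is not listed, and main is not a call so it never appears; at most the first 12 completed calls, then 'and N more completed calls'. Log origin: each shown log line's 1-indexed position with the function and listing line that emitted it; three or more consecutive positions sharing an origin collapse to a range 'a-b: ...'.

Answer: the defect is in derive_floor at line 44.
The tell: Everything matches until log position 19, which reads 'driver got 1' in place of 'driver got 22'.
Call chain: main.
First divergence: position 19 — shown 'driver got 1', intended 'driver got 22'.
Intended log window:
  17: hit index 3
  18: located slot 3
  19: driver got 22
Execution walk:
  weigh_samples([7, 6, 10, 11]) -> 34  [called from rank_cells, line 27]
  rate_window([7, 6, 10, 11], 11) -> 1  [called from rank_cells, line 28]
  rank_cells([7, 6, 10, 11], 11) -> 34  [called from main, line 50]
  scan_readings([7, 6, 10, 11], 11) -> 3  [called from derive_floor, line 41]
  derive_floor([7, 6, 10, 11], 11) -> 1  [called from main, line 52]
Log origin:
  1: from main, line 49
  2: from rank_cells, line 26
  3: from weigh_samples, line 2
  4-7: from weigh_samples, line 6
  8: from weigh_samples, line 7
  9: from rate_window, line 11
  10-13: from rate_window, line 16
  14: from main, line 51
  15: from derive_floor, line 40
  16: from scan_readings, line 33
  17: from scan_readings, line 36
  18: from derive_floor, line 42
  19: from main, line 53
A correct fix: line 44: replace `%` with `*`.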